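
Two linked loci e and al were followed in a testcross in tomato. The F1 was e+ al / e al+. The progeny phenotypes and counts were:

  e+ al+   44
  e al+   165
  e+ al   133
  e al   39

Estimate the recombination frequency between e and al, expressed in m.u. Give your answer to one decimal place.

21.8 m.u.

The recombinant classes are e+ al+ and e al: 44 + 39 = 83.
Recombination frequency = 83/381 = 0.2178 ≈ 21.8%, i.e. 21.8 m.u.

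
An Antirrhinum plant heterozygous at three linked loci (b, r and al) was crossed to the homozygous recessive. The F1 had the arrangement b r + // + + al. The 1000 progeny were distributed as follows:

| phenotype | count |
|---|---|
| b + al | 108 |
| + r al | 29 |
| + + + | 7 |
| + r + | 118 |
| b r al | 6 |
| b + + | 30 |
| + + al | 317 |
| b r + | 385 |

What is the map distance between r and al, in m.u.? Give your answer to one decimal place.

7.2 m.u.

The two rarest classes, b r al and + + +, are the double crossovers. Comparing them with the parentals, only the al allele has switched, so al is the middle locus and the order is r – al – b.
Crossovers in the r–al interval produce the single-crossover classes b + + and + r al (30 + 29 = 59) plus the double crossovers (13).
RF(r–al) = (59 + 13) / 1000 = 72/1000 = 0.0720 → 7.2 m.u.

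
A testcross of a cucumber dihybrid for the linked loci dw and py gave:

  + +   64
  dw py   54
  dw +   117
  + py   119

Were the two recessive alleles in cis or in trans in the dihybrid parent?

The two most frequent classes are + py (119) and dw + (117); these are the parental (non-recombinant) types.
So the F1 carried + py on one chromosome and dw + on the other — the recessive alleles are on opposite chromosomes (trans / repulsion).

trans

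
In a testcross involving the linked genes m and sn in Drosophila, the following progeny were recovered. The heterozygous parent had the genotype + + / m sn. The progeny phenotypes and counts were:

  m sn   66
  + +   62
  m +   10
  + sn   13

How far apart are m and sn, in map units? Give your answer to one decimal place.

15.2 map units

The recombinant classes are + sn and m +: 13 + 10 = 23.
Recombination frequency = 23/151 = 0.1523 ≈ 15.2%, i.e. 15.2 map units.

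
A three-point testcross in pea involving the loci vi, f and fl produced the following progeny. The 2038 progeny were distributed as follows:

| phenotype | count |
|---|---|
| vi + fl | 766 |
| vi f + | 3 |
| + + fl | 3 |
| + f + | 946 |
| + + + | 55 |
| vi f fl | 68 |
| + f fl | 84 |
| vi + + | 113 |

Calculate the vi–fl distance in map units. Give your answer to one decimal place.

The two most frequent reciprocal classes, + f + and vi + fl, are the parental types, so the F1 was + f + / vi + fl.
The two rarest classes, vi f + and + + fl, are the double crossovers. Comparing them with the parentals, only the vi allele has switched, so vi is the middle locus and the order is fl – vi – f.
Crossovers in the fl–vi interval produce the single-crossover classes + f fl and vi + + (84 + 113 = 197) plus the double crossovers (6).
RF(fl–vi) = (197 + 6) / 2038 = 203/2038 = 0.0996 → 10.0 map units.

10.0 map units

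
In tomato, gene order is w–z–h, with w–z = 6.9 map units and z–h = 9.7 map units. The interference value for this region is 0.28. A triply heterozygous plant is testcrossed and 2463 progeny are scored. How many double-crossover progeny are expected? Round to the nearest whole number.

12

Map distances give recombination frequencies of 0.069 and 0.097 for the two intervals.
With interference 0.28 (so coincidence = 0.72), expected double-crossover frequency = 0.069 × 0.097 × 0.72 = 0.00482.
Expected number = 0.00482 × 2463 = 11.87 ≈ 12.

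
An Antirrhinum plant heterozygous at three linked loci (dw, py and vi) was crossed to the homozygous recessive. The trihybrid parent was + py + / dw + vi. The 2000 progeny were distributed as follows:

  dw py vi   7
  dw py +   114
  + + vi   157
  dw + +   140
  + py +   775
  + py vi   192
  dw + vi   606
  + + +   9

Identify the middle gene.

The two rarest classes, + + + and dw py vi, are the double crossovers. Comparing them with the parentals, only the py allele has switched, so py is the middle locus and the order is vi – py – dw.

py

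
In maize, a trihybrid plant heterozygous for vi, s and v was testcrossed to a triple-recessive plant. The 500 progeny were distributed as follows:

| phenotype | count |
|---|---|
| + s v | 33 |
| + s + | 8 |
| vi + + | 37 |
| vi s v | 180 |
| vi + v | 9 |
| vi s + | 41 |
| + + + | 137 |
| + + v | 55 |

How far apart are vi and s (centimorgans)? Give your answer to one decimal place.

The two most frequent reciprocal classes, + + + and vi s v, are the parental types, so the F1 was + + + / vi s v.
The two rarest classes, + s + and vi + v, are the double crossovers. Comparing them with the parentals, only the s allele has switched, so s is the middle locus and the order is vi – s – v.
Crossovers in the vi–s interval produce the single-crossover classes vi + + and + s v (37 + 33 = 70) plus the double crossovers (17).
RF(vi–s) = (70 + 17) / 500 = 87/500 = 0.1740 → 17.4 centimorgans.

17.4 centimorgans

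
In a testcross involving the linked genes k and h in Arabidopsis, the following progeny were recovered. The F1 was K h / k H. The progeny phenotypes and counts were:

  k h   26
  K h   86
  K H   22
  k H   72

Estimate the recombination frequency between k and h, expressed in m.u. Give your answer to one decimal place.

The recombinant classes are K H and k h: 22 + 26 = 48.
Recombination frequency = 48/206 = 0.2330 ≈ 23.3%, i.e. 23.3 m.u.

23.3 m.u.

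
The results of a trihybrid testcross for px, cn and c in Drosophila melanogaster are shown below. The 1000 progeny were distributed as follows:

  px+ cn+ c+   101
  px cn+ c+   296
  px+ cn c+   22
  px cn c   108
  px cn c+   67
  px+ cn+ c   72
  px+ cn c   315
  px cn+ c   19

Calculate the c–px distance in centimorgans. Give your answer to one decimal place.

The two most frequent reciprocal classes, px+ cn c and px cn+ c+, are the parental types, so the F1 was px+ cn c / px cn+ c+.
The two rarest classes, px+ cn c+ and px cn+ c, are the double crossovers. Comparing them with the parentals, only the c allele has switched, so c is the middle locus and the order is cn – c – px.
Crossovers in the c–px interval produce the single-crossover classes px cn c and px+ cn+ c+ (108 + 101 = 209) plus the double crossovers (41).
RF(c–px) = (209 + 41) / 1000 = 250/1000 = 0.2500 → 25.0 centimorgans.

25.0 centimorgans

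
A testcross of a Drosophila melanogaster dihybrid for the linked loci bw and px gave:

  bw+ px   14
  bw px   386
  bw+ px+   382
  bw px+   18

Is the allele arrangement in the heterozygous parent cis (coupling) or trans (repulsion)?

The two most frequent classes are bw+ px+ (382) and bw px (386); these are the parental (non-recombinant) types.
So the F1 carried bw+ px+ on one chromosome and bw px on the other — the recessive alleles are on the same chromosome (cis / coupling).

cis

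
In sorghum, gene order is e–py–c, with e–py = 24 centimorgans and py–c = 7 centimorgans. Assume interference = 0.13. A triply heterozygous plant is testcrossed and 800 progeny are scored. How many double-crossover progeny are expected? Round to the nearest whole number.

12

Map distances give recombination frequencies of 0.240 and 0.070 for the two intervals.
With interference 0.13 (so coincidence = 0.87), expected double-crossover frequency = 0.240 × 0.070 × 0.87 = 0.01462.
Expected number = 0.01462 × 800 = 11.69 ≈ 12.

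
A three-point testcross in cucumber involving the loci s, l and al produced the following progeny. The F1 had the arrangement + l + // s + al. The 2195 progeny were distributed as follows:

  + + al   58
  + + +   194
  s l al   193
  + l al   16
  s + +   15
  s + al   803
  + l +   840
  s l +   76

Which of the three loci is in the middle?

al

The two rarest classes, + l al and s + +, are the double crossovers. Comparing them with the parentals, only the al allele has switched, so al is the middle locus and the order is s – al – l.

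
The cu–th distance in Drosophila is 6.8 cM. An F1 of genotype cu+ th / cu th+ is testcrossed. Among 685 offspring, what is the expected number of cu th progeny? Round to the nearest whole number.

23

A map distance of 6.8 cM corresponds to a recombination frequency of 0.068.
The F1 is cu+ th / cu th+, so cu th is a recombinant gamete class with expected frequency r/2 = 0.068/2 = 0.0340.
Expected number = 0.0340 × 685 = 23.29 ≈ 23.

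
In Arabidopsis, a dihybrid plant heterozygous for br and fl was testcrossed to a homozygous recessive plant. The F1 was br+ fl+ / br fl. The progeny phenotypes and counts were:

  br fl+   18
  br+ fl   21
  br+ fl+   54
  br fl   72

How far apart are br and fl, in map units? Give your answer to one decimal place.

The recombinant classes are br+ fl and br fl+: 21 + 18 = 39.
Recombination frequency = 39/165 = 0.2364 ≈ 23.6%, i.e. 23.6 map units.

23.6 map units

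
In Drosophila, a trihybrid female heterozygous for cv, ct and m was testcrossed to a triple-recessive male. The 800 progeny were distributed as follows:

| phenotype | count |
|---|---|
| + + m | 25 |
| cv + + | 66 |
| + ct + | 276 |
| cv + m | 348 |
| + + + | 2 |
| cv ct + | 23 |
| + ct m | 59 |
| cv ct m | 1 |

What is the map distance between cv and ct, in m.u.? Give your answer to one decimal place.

The two most frequent reciprocal classes, cv + m and + ct +, are the parental types, so the F1 was cv + m / + ct +.
The two rarest classes, cv ct m and + + +, are the double crossovers. Comparing them with the parentals, only the ct allele has switched, so ct is the middle locus and the order is cv – ct – m.
Crossovers in the cv–ct interval produce the single-crossover classes + + m and cv ct + (25 + 23 = 48) plus the double crossovers (3).
RF(cv–ct) = (48 + 3) / 800 = 51/800 = 0.0638 → 6.4 m.u.

6.4 m.u.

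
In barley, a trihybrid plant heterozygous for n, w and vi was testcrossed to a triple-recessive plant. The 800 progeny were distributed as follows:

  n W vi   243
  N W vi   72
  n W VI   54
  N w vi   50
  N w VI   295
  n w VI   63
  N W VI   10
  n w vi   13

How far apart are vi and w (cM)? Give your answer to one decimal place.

15.9 cM

The two most frequent reciprocal classes, n W vi and N w VI, are the parental types, so the F1 was n W vi / N w VI.
The two rarest classes, n w vi and N W VI, are the double crossovers. Comparing them with the parentals, only the w allele has switched, so w is the middle locus and the order is vi – w – n.
Crossovers in the vi–w interval produce the single-crossover classes n W VI and N w vi (54 + 50 = 104) plus the double crossovers (23).
RF(vi–w) = (104 + 23) / 800 = 127/800 = 0.1588 → 15.9 cM.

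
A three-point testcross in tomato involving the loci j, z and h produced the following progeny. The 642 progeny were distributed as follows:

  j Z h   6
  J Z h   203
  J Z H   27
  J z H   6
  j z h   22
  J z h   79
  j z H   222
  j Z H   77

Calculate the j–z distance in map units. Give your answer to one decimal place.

The two most frequent reciprocal classes, J Z h and j z H, are the parental types, so the F1 was J Z h / j z H.
The two rarest classes, j Z h and J z H, are the double crossovers. Comparing them with the parentals, only the j allele has switched, so j is the middle locus and the order is z – j – h.
Crossovers in the z–j interval produce the single-crossover classes J z h and j Z H (79 + 77 = 156) plus the double crossovers (12).
RF(z–j) = (156 + 12) / 642 = 168/642 = 0.2617 → 26.2 map units.

26.2 map units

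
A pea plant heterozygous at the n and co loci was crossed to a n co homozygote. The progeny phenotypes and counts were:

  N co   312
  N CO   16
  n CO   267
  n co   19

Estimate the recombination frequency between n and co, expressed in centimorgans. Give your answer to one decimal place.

The two most frequent classes, N co (312) and n CO (267), are the parental types, so the F1 was N co / n CO.
The recombinant classes are N CO and n co: 16 + 19 = 35.
Recombination frequency = 35/614 = 0.0570 ≈ 5.7%, i.e. 5.7 centimorgans.

5.7 centimorgans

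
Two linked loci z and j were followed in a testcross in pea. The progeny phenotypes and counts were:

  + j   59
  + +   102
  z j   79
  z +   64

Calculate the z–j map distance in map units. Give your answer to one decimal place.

The two most frequent classes, + + (102) and z j (79), are the parental types, so the F1 was + + / z j.
The recombinant classes are + j and z +: 59 + 64 = 123.
Recombination frequency = 123/304 = 0.4046 ≈ 40.5%, i.e. 40.5 map units.

40.5 map units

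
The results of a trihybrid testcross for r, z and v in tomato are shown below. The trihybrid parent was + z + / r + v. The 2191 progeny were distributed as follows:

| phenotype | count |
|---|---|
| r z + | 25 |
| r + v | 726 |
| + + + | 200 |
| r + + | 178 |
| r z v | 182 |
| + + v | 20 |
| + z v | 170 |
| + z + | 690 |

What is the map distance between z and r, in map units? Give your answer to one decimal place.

19.5 map units

The two rarest classes, r z + and + + v, are the double crossovers. Comparing them with the parentals, only the r allele has switched, so r is the middle locus and the order is z – r – v.
Crossovers in the z–r interval produce the single-crossover classes + + + and r z v (200 + 182 = 382) plus the double crossovers (45).
RF(z–r) = (382 + 45) / 2191 = 427/2191 = 0.1949 → 19.5 map units.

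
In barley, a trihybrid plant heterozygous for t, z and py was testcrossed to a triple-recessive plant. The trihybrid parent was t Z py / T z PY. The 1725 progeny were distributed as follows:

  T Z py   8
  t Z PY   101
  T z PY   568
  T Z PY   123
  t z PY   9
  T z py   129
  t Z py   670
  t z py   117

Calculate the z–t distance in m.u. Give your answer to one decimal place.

The two rarest classes, T Z py and t z PY, are the double crossovers. Comparing them with the parentals, only the t allele has switched, so t is the middle locus and the order is z – t – py.
Crossovers in the z–t interval produce the single-crossover classes t z py and T Z PY (117 + 123 = 240) plus the double crossovers (17).
RF(z–t) = (240 + 17) / 1725 = 257/1725 = 0.1490 → 14.9 m.u.

14.9 m.u.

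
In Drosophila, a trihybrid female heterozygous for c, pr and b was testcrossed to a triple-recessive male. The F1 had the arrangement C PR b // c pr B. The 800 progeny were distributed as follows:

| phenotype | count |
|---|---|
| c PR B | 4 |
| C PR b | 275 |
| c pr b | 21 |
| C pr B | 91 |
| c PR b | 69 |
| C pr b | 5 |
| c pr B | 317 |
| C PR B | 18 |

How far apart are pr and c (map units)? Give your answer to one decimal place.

The two rarest classes, C pr b and c PR B, are the double crossovers. Comparing them with the parentals, only the pr allele has switched, so pr is the middle locus and the order is c – pr – b.
Crossovers in the c–pr interval produce the single-crossover classes c PR b and C pr B (69 + 91 = 160) plus the double crossovers (9).
RF(c–pr) = (160 + 9) / 800 = 169/800 = 0.2112 → 21.1 map units.

21.1 map units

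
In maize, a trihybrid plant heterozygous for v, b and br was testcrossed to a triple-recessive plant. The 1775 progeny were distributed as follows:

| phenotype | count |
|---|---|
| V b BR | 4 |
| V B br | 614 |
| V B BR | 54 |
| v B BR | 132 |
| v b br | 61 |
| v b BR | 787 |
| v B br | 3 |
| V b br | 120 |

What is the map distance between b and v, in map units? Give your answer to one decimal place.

The two most frequent reciprocal classes, V B br and v b BR, are the parental types, so the F1 was V B br / v b BR.
The two rarest classes, v B br and V b BR, are the double crossovers. Comparing them with the parentals, only the v allele has switched, so v is the middle locus and the order is br – v – b.
Crossovers in the v–b interval produce the single-crossover classes V b br and v B BR (120 + 132 = 252) plus the double crossovers (7).
RF(v–b) = (252 + 7) / 1775 = 259/1775 = 0.1459 → 14.6 map units.

14.6 map units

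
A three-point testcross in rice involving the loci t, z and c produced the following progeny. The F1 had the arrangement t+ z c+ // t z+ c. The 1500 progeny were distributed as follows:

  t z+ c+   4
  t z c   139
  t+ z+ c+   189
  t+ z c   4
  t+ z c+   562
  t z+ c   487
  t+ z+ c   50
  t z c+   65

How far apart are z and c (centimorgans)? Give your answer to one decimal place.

22.4 centimorgans

The two rarest classes, t+ z c and t z+ c+, are the double crossovers. Comparing them with the parentals, only the c allele has switched, so c is the middle locus and the order is z – c – t.
Crossovers in the z–c interval produce the single-crossover classes t+ z+ c+ and t z c (189 + 139 = 328) plus the double crossovers (8).
RF(z–c) = (328 + 8) / 1500 = 336/1500 = 0.2240 → 22.4 centimorgans.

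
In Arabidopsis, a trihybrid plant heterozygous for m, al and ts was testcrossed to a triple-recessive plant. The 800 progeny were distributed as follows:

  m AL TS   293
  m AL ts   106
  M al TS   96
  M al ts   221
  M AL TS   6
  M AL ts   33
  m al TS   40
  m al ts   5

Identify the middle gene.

m

The two most frequent reciprocal classes, m AL TS and M al ts, are the parental types, so the F1 was m AL TS / M al ts.
The two rarest classes, M AL TS and m al ts, are the double crossovers. Comparing them with the parentals, only the m allele has switched, so m is the middle locus and the order is al – m – ts.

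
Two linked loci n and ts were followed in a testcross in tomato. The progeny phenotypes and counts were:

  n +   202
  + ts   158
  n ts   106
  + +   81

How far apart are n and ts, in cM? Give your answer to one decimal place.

34.2 cM

The two most frequent classes, + ts (158) and n + (202), are the parental types, so the F1 was + ts / n +.
The recombinant classes are + + and n ts: 81 + 106 = 187.
Recombination frequency = 187/547 = 0.3419 ≈ 34.2%, i.e. 34.2 cM.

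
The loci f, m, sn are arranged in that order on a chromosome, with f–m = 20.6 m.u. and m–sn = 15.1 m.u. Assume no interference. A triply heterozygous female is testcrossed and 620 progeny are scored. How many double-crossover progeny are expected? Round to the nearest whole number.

19

Map distances give recombination frequencies of 0.206 and 0.151 for the two intervals.
With no interference, expected double-crossover frequency = 0.206 × 0.151 = 0.03111.
Expected number = 0.03111 × 620 = 19.29 ≈ 19.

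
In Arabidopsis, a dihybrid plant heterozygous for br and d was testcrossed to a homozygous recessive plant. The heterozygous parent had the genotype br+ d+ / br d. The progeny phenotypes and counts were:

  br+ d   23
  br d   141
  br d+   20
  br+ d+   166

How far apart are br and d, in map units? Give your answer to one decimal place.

The recombinant classes are br+ d and br d+: 23 + 20 = 43.
Recombination frequency = 43/350 = 0.1229 ≈ 12.3%, i.e. 12.3 map units.

12.3 map units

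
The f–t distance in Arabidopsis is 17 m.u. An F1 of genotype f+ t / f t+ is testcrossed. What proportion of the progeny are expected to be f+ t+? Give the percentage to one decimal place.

8.5%

A map distance of 17 m.u. corresponds to a recombination frequency of 0.170.
The F1 is f+ t / f t+, so f+ t+ is a recombinant gamete class with expected frequency r/2 = 0.170/2 = 0.0850.
That is 0.0850 = 8.5% of the progeny.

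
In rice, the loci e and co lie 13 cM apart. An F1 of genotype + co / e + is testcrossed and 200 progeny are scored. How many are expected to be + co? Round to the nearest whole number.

A map distance of 13 cM corresponds to a recombination frequency of 0.130.
The F1 is + co / e +, so + co is a parental gamete class with expected frequency (1 − r)/2 = 0.870/2 = 0.4350.
Expected number = 0.4350 × 200 = 87.00 ≈ 87.

87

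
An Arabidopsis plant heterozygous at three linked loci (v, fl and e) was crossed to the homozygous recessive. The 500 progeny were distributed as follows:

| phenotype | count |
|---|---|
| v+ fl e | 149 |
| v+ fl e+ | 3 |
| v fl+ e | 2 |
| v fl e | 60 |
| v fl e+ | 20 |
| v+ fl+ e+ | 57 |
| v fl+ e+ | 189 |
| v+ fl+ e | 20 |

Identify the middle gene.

The two most frequent reciprocal classes, v+ fl e and v fl+ e+, are the parental types, so the F1 was v+ fl e / v fl+ e+.
The two rarest classes, v+ fl e+ and v fl+ e, are the double crossovers. Comparing them with the parentals, only the e allele has switched, so e is the middle locus and the order is fl – e – v.

e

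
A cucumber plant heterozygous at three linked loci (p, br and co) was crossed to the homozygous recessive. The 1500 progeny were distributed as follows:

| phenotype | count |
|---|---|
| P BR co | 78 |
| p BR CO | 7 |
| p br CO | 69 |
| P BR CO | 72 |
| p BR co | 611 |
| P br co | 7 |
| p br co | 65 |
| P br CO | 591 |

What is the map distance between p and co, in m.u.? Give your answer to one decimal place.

10.7 m.u.

The two most frequent reciprocal classes, p BR co and P br CO, are the parental types, so the F1 was p BR co / P br CO.
The two rarest classes, p BR CO and P br co, are the double crossovers. Comparing them with the parentals, only the co allele has switched, so co is the middle locus and the order is p – co – br.
Crossovers in the p–co interval produce the single-crossover classes P BR co and p br CO (78 + 69 = 147) plus the double crossovers (14).
RF(p–co) = (147 + 14) / 1500 = 161/1500 = 0.1073 → 10.7 m.u.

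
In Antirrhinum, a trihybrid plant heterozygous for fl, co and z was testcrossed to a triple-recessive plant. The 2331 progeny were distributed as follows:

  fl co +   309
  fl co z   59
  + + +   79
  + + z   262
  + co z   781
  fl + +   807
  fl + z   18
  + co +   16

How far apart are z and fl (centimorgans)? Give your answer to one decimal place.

The two most frequent reciprocal classes, + co z and fl + +, are the parental types, so the F1 was + co z / fl + +.
The two rarest classes, + co + and fl + z, are the double crossovers. Comparing them with the parentals, only the z allele has switched, so z is the middle locus and the order is co – z – fl.
Crossovers in the z–fl interval produce the single-crossover classes fl co z and + + + (59 + 79 = 138) plus the double crossovers (34).
RF(z–fl) = (138 + 34) / 2331 = 172/2331 = 0.0738 → 7.4 centimorgans.

7.4 centimorgans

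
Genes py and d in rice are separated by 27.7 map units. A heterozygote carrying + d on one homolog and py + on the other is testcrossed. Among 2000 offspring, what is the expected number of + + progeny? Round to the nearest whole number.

A map distance of 27.7 map units corresponds to a recombination frequency of 0.277.
The F1 is + d / py +, so + + is a recombinant gamete class with expected frequency r/2 = 0.277/2 = 0.1385.
Expected number = 0.1385 × 2000 = 277.00 ≈ 277.

277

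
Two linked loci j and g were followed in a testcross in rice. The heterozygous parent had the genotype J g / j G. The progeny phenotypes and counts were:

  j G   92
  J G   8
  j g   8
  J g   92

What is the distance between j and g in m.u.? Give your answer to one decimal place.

8.0 m.u.

The recombinant classes are J G and j g: 8 + 8 = 16.
Recombination frequency = 16/200 = 0.0800 ≈ 8.0%, i.e. 8.0 m.u.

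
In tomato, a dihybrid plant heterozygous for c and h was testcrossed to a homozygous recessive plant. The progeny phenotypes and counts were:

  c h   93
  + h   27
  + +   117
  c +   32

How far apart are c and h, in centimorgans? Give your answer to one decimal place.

The two most frequent classes, + + (117) and c h (93), are the parental types, so the F1 was + + / c h.
The recombinant classes are + h and c +: 27 + 32 = 59.
Recombination frequency = 59/269 = 0.2193 ≈ 21.9%, i.e. 21.9 centimorgans.

21.9 centimorgans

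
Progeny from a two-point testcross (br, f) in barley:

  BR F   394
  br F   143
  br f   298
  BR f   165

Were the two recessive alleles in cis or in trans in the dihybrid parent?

The two most frequent classes are BR F (394) and br f (298); these are the parental (non-recombinant) types.
So the F1 carried BR F on one chromosome and br f on the other — the recessive alleles are on the same chromosome (cis / coupling).

cis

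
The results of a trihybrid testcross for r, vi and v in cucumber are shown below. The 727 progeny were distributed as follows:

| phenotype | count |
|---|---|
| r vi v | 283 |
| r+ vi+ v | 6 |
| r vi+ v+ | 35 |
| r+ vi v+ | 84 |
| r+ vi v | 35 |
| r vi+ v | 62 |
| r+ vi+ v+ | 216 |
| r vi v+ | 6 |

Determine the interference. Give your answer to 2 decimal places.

0.33

The two most frequent reciprocal classes, r vi v and r+ vi+ v+, are the parental types, so the F1 was r vi v / r+ vi+ v+.
The two rarest classes, r vi v+ and r+ vi+ v, are the double crossovers. Comparing them with the parentals, only the v allele has switched, so v is the middle locus and the order is r – v – vi.
r–v: (70 + 12)/727 = 0.1128; v–vi: (146 + 12)/727 = 0.2173.
Expected DCO frequency = 0.1128 × 0.2173 ≈ 0.02451; observed = 12/727 ≈ 0.01651.
Coefficient of coincidence = 0.01651/0.02451 ≈ 0.67; interference = 1 − 0.67 = 0.33.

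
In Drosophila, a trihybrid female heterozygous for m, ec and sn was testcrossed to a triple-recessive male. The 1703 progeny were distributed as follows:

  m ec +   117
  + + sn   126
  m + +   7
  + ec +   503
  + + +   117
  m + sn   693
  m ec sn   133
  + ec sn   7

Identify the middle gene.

sn

The two most frequent reciprocal classes, + ec + and m + sn, are the parental types, so the F1 was + ec + / m + sn.
The two rarest classes, + ec sn and m + +, are the double crossovers. Comparing them with the parentals, only the sn allele has switched, so sn is the middle locus and the order is m – sn – ec.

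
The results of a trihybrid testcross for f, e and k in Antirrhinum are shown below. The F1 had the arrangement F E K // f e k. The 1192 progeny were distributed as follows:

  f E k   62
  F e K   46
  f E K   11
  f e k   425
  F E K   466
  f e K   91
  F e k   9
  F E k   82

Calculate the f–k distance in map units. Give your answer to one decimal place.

16.2 map units

The two rarest classes, f E K and F e k, are the double crossovers. Comparing them with the parentals, only the f allele has switched, so f is the middle locus and the order is k – f – e.
Crossovers in the k–f interval produce the single-crossover classes F E k and f e K (82 + 91 = 173) plus the double crossovers (20).
RF(k–f) = (173 + 20) / 1192 = 193/1192 = 0.1619 → 16.2 map units.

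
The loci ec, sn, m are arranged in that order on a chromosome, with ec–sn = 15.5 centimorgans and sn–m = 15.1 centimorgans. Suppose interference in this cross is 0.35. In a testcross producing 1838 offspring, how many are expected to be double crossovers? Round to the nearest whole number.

Map distances give recombination frequencies of 0.155 and 0.151 for the two intervals.
With interference 0.35 (so coincidence = 0.65), expected double-crossover frequency = 0.155 × 0.151 × 0.65 = 0.01521.
Expected number = 0.01521 × 1838 = 27.96 ≈ 28.

28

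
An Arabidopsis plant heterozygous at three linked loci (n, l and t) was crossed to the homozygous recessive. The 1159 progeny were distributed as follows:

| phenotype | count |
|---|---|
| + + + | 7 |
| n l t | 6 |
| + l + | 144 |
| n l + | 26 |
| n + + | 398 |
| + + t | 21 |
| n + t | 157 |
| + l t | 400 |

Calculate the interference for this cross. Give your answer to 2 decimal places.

The two most frequent reciprocal classes, + l t and n + +, are the parental types, so the F1 was + l t / n + +.
The two rarest classes, n l t and + + +, are the double crossovers. Comparing them with the parentals, only the n allele has switched, so n is the middle locus and the order is t – n – l.
t–n: (301 + 13)/1159 = 0.2709; n–l: (47 + 13)/1159 = 0.0518.
Expected DCO frequency = 0.2709 × 0.0518 ≈ 0.01403; observed = 13/1159 ≈ 0.01122.
Coefficient of coincidence = 0.01122/0.01403 ≈ 0.80; interference = 1 − 0.80 = 0.20.

0.20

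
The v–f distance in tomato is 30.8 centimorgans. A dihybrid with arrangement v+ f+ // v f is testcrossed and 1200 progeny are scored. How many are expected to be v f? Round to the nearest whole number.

415

A map distance of 30.8 centimorgans corresponds to a recombination frequency of 0.308.
The F1 is v+ f+ / v f, so v f is a parental gamete class with expected frequency (1 − r)/2 = 0.692/2 = 0.3460.
Expected number = 0.3460 × 1200 = 415.20 ≈ 415.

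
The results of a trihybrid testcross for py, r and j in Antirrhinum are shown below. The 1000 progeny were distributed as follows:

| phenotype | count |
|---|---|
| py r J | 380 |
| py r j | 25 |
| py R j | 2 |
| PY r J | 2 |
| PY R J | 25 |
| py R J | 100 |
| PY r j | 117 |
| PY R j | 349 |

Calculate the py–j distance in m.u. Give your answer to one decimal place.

5.4 m.u.

The two most frequent reciprocal classes, PY R j and py r J, are the parental types, so the F1 was PY R j / py r J.
The two rarest classes, py R j and PY r J, are the double crossovers. Comparing them with the parentals, only the py allele has switched, so py is the middle locus and the order is r – py – j.
Crossovers in the py–j interval produce the single-crossover classes PY R J and py r j (25 + 25 = 50) plus the double crossovers (4).
RF(py–j) = (50 + 4) / 1000 = 54/1000 = 0.0540 → 5.4 m.u.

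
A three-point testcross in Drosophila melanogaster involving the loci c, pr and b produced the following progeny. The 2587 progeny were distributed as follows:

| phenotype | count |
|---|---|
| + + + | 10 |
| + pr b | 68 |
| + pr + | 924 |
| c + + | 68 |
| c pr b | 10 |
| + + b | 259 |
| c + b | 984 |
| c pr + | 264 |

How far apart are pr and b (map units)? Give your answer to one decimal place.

6.0 map units

The two most frequent reciprocal classes, c + b and + pr +, are the parental types, so the F1 was c + b / + pr +.
The two rarest classes, c pr b and + + +, are the double crossovers. Comparing them with the parentals, only the pr allele has switched, so pr is the middle locus and the order is c – pr – b.
Crossovers in the pr–b interval produce the single-crossover classes c + + and + pr b (68 + 68 = 136) plus the double crossovers (20).
RF(pr–b) = (136 + 20) / 2587 = 156/2587 = 0.0603 → 6.0 map units.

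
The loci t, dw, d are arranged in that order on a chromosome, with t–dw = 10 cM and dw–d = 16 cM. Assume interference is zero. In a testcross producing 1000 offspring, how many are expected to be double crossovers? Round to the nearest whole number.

Map distances give recombination frequencies of 0.100 and 0.160 for the two intervals.
With no interference, expected double-crossover frequency = 0.100 × 0.160 = 0.01600.
Expected number = 0.01600 × 1000 = 16.00 ≈ 16.

16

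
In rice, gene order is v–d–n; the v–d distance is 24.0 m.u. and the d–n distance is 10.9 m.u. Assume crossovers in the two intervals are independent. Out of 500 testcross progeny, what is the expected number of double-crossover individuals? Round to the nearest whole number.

Map distances give recombination frequencies of 0.240 and 0.109 for the two intervals.
With no interference, expected double-crossover frequency = 0.240 × 0.109 = 0.02616.
Expected number = 0.02616 × 500 = 13.08 ≈ 13.

13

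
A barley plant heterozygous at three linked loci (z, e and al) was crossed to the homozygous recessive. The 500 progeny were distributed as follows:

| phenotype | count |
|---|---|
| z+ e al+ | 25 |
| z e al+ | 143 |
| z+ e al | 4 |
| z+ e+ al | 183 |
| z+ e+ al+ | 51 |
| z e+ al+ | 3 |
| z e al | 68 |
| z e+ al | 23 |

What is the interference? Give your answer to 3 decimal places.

0.495

The two most frequent reciprocal classes, z e al+ and z+ e+ al, are the parental types, so the F1 was z e al+ / z+ e+ al.
The two rarest classes, z e+ al+ and z+ e al, are the double crossovers. Comparing them with the parentals, only the e allele has switched, so e is the middle locus and the order is al – e – z.
al–e: (119 + 7)/500 = 0.2520; e–z: (48 + 7)/500 = 0.1100.
Expected DCO frequency = 0.2520 × 0.1100 ≈ 0.02772; observed = 7/500 ≈ 0.01400.
Coefficient of coincidence = 0.01400/0.02772 ≈ 0.505; interference = 1 − 0.505 = 0.495.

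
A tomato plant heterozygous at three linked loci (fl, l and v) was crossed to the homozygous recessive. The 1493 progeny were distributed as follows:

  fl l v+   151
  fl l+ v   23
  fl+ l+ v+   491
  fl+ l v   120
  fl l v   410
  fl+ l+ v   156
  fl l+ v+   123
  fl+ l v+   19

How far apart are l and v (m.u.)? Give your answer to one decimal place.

The two most frequent reciprocal classes, fl+ l+ v+ and fl l v, are the parental types, so the F1 was fl+ l+ v+ / fl l v.
The two rarest classes, fl+ l v+ and fl l+ v, are the double crossovers. Comparing them with the parentals, only the l allele has switched, so l is the middle locus and the order is fl – l – v.
Crossovers in the l–v interval produce the single-crossover classes fl+ l+ v and fl l v+ (156 + 151 = 307) plus the double crossovers (42).
RF(l–v) = (307 + 42) / 1493 = 349/1493 = 0.2338 → 23.4 m.u.

23.4 m.u.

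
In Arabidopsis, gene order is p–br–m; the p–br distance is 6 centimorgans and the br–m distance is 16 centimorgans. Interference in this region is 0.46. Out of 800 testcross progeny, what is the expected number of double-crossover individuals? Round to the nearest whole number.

Map distances give recombination frequencies of 0.060 and 0.160 for the two intervals.
With interference 0.46 (so coincidence = 0.54), expected double-crossover frequency = 0.060 × 0.160 × 0.54 = 0.00518.
Expected number = 0.00518 × 800 = 4.15 ≈ 4.

4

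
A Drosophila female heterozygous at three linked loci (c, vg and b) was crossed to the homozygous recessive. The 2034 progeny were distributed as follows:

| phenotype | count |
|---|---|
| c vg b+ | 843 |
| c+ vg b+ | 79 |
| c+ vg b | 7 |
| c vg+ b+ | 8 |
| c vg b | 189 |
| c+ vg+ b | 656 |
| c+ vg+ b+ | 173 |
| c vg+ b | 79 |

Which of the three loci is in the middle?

vg

The two most frequent reciprocal classes, c vg b+ and c+ vg+ b, are the parental types, so the F1 was c vg b+ / c+ vg+ b.
The two rarest classes, c vg+ b+ and c+ vg b, are the double crossovers. Comparing them with the parentals, only the vg allele has switched, so vg is the middle locus and the order is b – vg – c.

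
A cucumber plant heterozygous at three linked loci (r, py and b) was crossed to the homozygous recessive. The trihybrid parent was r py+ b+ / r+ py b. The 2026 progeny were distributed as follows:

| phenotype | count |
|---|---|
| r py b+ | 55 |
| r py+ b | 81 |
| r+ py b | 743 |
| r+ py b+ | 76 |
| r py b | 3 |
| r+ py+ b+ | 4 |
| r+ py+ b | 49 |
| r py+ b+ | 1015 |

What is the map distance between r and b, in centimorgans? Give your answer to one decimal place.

The two rarest classes, r+ py+ b+ and r py b, are the double crossovers. Comparing them with the parentals, only the r allele has switched, so r is the middle locus and the order is py – r – b.
Crossovers in the r–b interval produce the single-crossover classes r py+ b and r+ py b+ (81 + 76 = 157) plus the double crossovers (7).
RF(r–b) = (157 + 7) / 2026 = 164/2026 = 0.0809 → 8.1 centimorgans.

8.1 centimorgans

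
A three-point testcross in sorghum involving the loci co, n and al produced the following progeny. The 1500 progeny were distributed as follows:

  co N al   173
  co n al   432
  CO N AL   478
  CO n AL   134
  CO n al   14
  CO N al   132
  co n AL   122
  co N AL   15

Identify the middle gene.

co

The two most frequent reciprocal classes, co n al and CO N AL, are the parental types, so the F1 was co n al / CO N AL.
The two rarest classes, CO n al and co N AL, are the double crossovers. Comparing them with the parentals, only the co allele has switched, so co is the middle locus and the order is al – co – n.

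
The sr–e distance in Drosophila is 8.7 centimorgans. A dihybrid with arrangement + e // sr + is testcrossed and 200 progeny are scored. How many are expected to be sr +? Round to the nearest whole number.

91

A map distance of 8.7 centimorgans corresponds to a recombination frequency of 0.087.
The F1 is + e / sr +, so sr + is a parental gamete class with expected frequency (1 − r)/2 = 0.913/2 = 0.4565.
Expected number = 0.4565 × 200 = 91.30 ≈ 91.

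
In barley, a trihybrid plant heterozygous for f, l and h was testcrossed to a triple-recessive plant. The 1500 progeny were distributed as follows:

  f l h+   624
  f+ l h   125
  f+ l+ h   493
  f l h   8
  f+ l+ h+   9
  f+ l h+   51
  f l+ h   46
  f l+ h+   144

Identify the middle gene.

The two most frequent reciprocal classes, f+ l+ h and f l h+, are the parental types, so the F1 was f+ l+ h / f l h+.
The two rarest classes, f+ l+ h+ and f l h, are the double crossovers. Comparing them with the parentals, only the h allele has switched, so h is the middle locus and the order is f – h – l.

h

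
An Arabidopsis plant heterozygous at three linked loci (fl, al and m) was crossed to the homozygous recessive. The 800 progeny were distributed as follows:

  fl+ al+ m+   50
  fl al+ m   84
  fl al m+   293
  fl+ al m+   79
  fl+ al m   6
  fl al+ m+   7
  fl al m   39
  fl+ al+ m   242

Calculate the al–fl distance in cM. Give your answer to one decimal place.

22.0 cM

The two most frequent reciprocal classes, fl al m+ and fl+ al+ m, are the parental types, so the F1 was fl al m+ / fl+ al+ m.
The two rarest classes, fl al+ m+ and fl+ al m, are the double crossovers. Comparing them with the parentals, only the al allele has switched, so al is the middle locus and the order is fl – al – m.
Crossovers in the fl–al interval produce the single-crossover classes fl+ al m+ and fl al+ m (79 + 84 = 163) plus the double crossovers (13).
RF(fl–al) = (163 + 13) / 800 = 176/800 = 0.2200 → 22.0 cM.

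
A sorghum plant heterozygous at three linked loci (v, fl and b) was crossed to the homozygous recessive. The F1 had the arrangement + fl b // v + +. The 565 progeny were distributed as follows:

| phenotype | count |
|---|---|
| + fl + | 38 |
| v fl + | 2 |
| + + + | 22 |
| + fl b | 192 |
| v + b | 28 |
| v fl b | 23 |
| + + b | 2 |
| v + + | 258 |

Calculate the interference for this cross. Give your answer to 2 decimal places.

0.34

The two rarest classes, + + b and v fl +, are the double crossovers. Comparing them with the parentals, only the fl allele has switched, so fl is the middle locus and the order is b – fl – v.
b–fl: (66 + 4)/565 = 0.1239; fl–v: (45 + 4)/565 = 0.0867.
Expected DCO frequency = 0.1239 × 0.0867 ≈ 0.01074; observed = 4/565 ≈ 0.00708.
Coefficient of coincidence = 0.00708/0.01074 ≈ 0.66; interference = 1 − 0.66 = 0.34.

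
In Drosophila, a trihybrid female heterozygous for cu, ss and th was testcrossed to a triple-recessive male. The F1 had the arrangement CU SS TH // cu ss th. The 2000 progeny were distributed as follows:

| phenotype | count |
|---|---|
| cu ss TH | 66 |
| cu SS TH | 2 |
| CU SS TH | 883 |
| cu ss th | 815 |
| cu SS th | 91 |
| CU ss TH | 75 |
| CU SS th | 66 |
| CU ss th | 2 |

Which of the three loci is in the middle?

cu

The two rarest classes, cu SS TH and CU ss th, are the double crossovers. Comparing them with the parentals, only the cu allele has switched, so cu is the middle locus and the order is th – cu – ss.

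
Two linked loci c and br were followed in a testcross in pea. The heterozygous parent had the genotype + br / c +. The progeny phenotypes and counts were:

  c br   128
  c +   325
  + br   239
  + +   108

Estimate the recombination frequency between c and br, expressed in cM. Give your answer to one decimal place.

29.5 cM

The recombinant classes are + + and c br: 108 + 128 = 236.
Recombination frequency = 236/800 = 0.2950 ≈ 29.5%, i.e. 29.5 cM.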